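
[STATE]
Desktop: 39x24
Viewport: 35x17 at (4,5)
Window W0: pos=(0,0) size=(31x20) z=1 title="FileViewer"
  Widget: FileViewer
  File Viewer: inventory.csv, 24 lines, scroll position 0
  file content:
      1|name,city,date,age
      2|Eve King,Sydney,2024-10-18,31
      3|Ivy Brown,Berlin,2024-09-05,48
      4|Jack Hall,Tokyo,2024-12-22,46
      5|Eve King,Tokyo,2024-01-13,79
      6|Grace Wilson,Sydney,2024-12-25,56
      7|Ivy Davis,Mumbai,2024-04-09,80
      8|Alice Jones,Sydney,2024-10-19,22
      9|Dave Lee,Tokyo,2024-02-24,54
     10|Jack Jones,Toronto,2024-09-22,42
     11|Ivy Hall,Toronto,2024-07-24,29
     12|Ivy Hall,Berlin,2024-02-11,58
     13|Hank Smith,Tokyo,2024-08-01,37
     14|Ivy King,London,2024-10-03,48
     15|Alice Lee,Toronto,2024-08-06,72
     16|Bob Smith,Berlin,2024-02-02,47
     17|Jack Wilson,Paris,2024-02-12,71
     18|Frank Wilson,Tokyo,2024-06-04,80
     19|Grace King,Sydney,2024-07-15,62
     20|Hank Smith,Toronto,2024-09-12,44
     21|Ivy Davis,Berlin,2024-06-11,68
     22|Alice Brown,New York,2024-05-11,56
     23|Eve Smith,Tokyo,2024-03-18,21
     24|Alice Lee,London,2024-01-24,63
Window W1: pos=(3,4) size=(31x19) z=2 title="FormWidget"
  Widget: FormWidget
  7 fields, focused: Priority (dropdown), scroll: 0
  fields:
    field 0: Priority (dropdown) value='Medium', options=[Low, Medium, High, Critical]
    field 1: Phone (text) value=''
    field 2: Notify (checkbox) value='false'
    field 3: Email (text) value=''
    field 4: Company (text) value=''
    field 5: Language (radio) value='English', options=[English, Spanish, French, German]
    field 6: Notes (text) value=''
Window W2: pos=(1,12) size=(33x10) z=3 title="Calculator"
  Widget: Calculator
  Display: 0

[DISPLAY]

 FormWidget                  ┃     
─────────────────────────────┨     
> Priority:   [Medium      ▼]┃     
  Phone:      [             ]┃     
  Notify:     [ ]            ┃     
  Email:      [             ]┃     
  Company:    [             ]┃     
━━━━━━━━━━━━━━━━━━━━━━━━━━━━━┓     
alculator                    ┃     
─────────────────────────────┨     
                            0┃     
──┬───┬───┬───┐              ┃     
7 │ 8 │ 9 │ ÷ │              ┃     
──┼───┼───┼───┤              ┃     
4 │ 5 │ 6 │ × │              ┃     
──┴───┴───┴───┘              ┃     
━━━━━━━━━━━━━━━━━━━━━━━━━━━━━┛     


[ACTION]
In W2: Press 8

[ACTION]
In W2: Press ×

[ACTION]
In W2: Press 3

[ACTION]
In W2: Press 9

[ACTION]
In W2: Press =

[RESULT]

 FormWidget                  ┃     
─────────────────────────────┨     
> Priority:   [Medium      ▼]┃     
  Phone:      [             ]┃     
  Notify:     [ ]            ┃     
  Email:      [             ]┃     
  Company:    [             ]┃     
━━━━━━━━━━━━━━━━━━━━━━━━━━━━━┓     
alculator                    ┃     
─────────────────────────────┨     
                          312┃     
──┬───┬───┬───┐              ┃     
7 │ 8 │ 9 │ ÷ │              ┃     
──┼───┼───┼───┤              ┃     
4 │ 5 │ 6 │ × │              ┃     
──┴───┴───┴───┘              ┃     
━━━━━━━━━━━━━━━━━━━━━━━━━━━━━┛     


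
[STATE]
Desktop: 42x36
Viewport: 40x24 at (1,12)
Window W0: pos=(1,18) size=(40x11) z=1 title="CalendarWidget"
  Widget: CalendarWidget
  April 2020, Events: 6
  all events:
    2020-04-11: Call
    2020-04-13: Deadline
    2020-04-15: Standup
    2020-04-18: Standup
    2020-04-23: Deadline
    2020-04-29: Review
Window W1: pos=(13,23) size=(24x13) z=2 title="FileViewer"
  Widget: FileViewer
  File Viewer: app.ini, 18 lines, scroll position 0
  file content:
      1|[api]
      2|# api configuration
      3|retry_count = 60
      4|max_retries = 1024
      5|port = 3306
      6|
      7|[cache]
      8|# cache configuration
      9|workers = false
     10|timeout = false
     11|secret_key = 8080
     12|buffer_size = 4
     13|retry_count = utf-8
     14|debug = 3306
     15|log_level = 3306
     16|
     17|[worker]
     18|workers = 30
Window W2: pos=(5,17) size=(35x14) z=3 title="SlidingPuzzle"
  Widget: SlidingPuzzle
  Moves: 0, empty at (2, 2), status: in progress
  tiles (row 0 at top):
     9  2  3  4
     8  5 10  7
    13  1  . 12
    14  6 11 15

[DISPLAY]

                                        
                                        
                                        
                                        
                                        
    ┏━━━━━━━━━━━━━━━━━━━━━━━━━━━━━━━━━┓ 
┏━━━┃ SlidingPuzzle                   ┃┓
┃ Ca┠─────────────────────────────────┨┃
┠───┃┌────┬────┬────┬────┐            ┃┨
┃   ┃│  9 │  2 │  3 │  4 │            ┃┃
┃Mo ┃├────┼────┼────┼────┤            ┃┃
┃   ┃│  8 │  5 │ 10 │  7 │            ┃┃
┃ 6 ┃├────┼────┼────┼────┤            ┃┃
┃13*┃│ 13 │  1 │    │ 12 │            ┃┃
┃20 ┃├────┼────┼────┼────┤            ┃┃
┃27 ┃│ 14 │  6 │ 11 │ 15 │            ┃┃
┗━━━┃└────┴────┴────┴────┘            ┃┛
    ┃Moves: 0                         ┃ 
    ┗━━━━━━━━━━━━━━━━━━━━━━━━━━━━━━━━━┛ 
            ┃                     ░┃    
            ┃[cache]              ░┃    
            ┃# cache configuration░┃    
            ┃workers = false      ▼┃    
            ┗━━━━━━━━━━━━━━━━━━━━━━┛    


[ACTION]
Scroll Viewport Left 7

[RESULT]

                                        
                                        
                                        
                                        
                                        
     ┏━━━━━━━━━━━━━━━━━━━━━━━━━━━━━━━━━┓
 ┏━━━┃ SlidingPuzzle                   ┃
 ┃ Ca┠─────────────────────────────────┨
 ┠───┃┌────┬────┬────┬────┐            ┃
 ┃   ┃│  9 │  2 │  3 │  4 │            ┃
 ┃Mo ┃├────┼────┼────┼────┤            ┃
 ┃   ┃│  8 │  5 │ 10 │  7 │            ┃
 ┃ 6 ┃├────┼────┼────┼────┤            ┃
 ┃13*┃│ 13 │  1 │    │ 12 │            ┃
 ┃20 ┃├────┼────┼────┼────┤            ┃
 ┃27 ┃│ 14 │  6 │ 11 │ 15 │            ┃
 ┗━━━┃└────┴────┴────┴────┘            ┃
     ┃Moves: 0                         ┃
     ┗━━━━━━━━━━━━━━━━━━━━━━━━━━━━━━━━━┛
             ┃                     ░┃   
             ┃[cache]              ░┃   
             ┃# cache configuration░┃   
             ┃workers = false      ▼┃   
             ┗━━━━━━━━━━━━━━━━━━━━━━┛   


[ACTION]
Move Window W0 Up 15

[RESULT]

 ┃27 28 29* 30                          
 ┗━━━━━━━━━━━━━━━━━━━━━━━━━━━━━━━━━━━━━━
                                        
                                        
                                        
     ┏━━━━━━━━━━━━━━━━━━━━━━━━━━━━━━━━━┓
     ┃ SlidingPuzzle                   ┃
     ┠─────────────────────────────────┨
     ┃┌────┬────┬────┬────┐            ┃
     ┃│  9 │  2 │  3 │  4 │            ┃
     ┃├────┼────┼────┼────┤            ┃
     ┃│  8 │  5 │ 10 │  7 │            ┃
     ┃├────┼────┼────┼────┤            ┃
     ┃│ 13 │  1 │    │ 12 │            ┃
     ┃├────┼────┼────┼────┤            ┃
     ┃│ 14 │  6 │ 11 │ 15 │            ┃
     ┃└────┴────┴────┴────┘            ┃
     ┃Moves: 0                         ┃
     ┗━━━━━━━━━━━━━━━━━━━━━━━━━━━━━━━━━┛
             ┃                     ░┃   
             ┃[cache]              ░┃   
             ┃# cache configuration░┃   
             ┃workers = false      ▼┃   
             ┗━━━━━━━━━━━━━━━━━━━━━━┛   


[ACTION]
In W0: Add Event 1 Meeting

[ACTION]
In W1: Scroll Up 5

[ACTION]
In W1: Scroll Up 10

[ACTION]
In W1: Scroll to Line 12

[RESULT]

 ┃27 28 29* 30                          
 ┗━━━━━━━━━━━━━━━━━━━━━━━━━━━━━━━━━━━━━━
                                        
                                        
                                        
     ┏━━━━━━━━━━━━━━━━━━━━━━━━━━━━━━━━━┓
     ┃ SlidingPuzzle                   ┃
     ┠─────────────────────────────────┨
     ┃┌────┬────┬────┬────┐            ┃
     ┃│  9 │  2 │  3 │  4 │            ┃
     ┃├────┼────┼────┼────┤            ┃
     ┃│  8 │  5 │ 10 │  7 │            ┃
     ┃├────┼────┼────┼────┤            ┃
     ┃│ 13 │  1 │    │ 12 │            ┃
     ┃├────┼────┼────┼────┤            ┃
     ┃│ 14 │  6 │ 11 │ 15 │            ┃
     ┃└────┴────┴────┴────┘            ┃
     ┃Moves: 0                         ┃
     ┗━━━━━━━━━━━━━━━━━━━━━━━━━━━━━━━━━┛
             ┃log_level = 3306     ░┃   
             ┃                     ░┃   
             ┃[worker]             █┃   
             ┃workers = 30         ▼┃   
             ┗━━━━━━━━━━━━━━━━━━━━━━┛   


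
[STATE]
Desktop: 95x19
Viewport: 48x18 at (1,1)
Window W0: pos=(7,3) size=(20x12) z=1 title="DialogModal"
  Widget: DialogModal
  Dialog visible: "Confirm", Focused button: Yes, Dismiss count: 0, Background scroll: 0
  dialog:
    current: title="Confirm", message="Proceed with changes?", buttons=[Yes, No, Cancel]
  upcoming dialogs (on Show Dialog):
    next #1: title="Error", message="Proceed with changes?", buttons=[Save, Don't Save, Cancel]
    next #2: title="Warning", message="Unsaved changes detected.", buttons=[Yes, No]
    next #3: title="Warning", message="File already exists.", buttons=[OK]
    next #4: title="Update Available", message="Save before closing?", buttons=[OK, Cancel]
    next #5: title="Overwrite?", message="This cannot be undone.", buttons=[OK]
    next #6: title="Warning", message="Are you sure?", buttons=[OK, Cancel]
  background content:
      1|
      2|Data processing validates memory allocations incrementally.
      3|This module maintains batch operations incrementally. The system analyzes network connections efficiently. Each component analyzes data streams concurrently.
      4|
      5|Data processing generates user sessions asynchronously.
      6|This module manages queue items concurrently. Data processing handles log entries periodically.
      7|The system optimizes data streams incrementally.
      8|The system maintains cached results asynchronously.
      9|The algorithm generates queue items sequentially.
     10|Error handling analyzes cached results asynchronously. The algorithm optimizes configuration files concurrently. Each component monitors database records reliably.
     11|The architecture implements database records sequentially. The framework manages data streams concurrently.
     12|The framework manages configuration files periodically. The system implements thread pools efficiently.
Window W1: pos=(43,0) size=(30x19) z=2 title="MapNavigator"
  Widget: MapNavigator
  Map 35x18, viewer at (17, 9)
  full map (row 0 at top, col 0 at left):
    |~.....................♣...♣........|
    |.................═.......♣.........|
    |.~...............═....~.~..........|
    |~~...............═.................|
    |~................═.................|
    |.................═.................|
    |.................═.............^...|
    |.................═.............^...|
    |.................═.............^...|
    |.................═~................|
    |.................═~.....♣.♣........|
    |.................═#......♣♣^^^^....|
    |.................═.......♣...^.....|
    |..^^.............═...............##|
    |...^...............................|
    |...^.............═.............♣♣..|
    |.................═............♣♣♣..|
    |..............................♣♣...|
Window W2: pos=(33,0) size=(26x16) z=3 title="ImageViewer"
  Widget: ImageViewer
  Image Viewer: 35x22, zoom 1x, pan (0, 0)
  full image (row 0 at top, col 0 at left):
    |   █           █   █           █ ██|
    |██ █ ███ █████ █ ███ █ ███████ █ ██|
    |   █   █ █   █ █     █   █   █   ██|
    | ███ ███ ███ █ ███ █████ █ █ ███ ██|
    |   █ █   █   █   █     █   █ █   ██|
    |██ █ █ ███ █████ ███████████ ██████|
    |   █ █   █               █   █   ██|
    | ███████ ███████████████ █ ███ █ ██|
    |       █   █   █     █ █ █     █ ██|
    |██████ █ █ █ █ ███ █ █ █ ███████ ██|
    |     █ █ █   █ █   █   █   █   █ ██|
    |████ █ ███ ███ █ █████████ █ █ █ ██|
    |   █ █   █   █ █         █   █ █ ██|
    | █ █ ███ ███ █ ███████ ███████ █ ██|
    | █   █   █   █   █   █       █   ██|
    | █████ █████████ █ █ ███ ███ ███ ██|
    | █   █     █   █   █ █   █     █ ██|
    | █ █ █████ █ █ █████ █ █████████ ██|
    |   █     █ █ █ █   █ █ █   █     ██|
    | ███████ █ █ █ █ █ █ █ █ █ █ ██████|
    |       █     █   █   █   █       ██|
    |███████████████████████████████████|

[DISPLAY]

                                ┃ ImageViewer   
                                ┠───────────────
      ┏━━━━━━━━━━━━━━━━━━┓      ┃   █           
      ┃ DialogModal      ┃      ┃██ █ ███ █████ 
      ┠──────────────────┨      ┃   █   █ █   █ 
      ┃                  ┃      ┃ ███ ███ ███ █ 
      ┃Da┌────────────┐va┃      ┃   █ █   █   █ 
      ┃Th│  Confirm   │ta┃      ┃██ █ █ ███ ████
      ┃  │Proceed with│  ┃      ┃   █ █   █     
      ┃Da│[Yes]  No   │ge┃      ┃ ███████ ██████
      ┃Th└────────────┘ge┃      ┃       █   █   
      ┃The system optimiz┃      ┃██████ █ █ █ █ 
      ┃The system maintai┃      ┃     █ █ █   █ 
      ┗━━━━━━━━━━━━━━━━━━┛      ┃████ █ ███ ███ 
                                ┗━━━━━━━━━━━━━━━
                                          ┃^....
                                          ┃.....
                                          ┗━━━━━


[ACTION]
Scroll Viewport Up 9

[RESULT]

                                ┏━━━━━━━━━━━━━━━
                                ┃ ImageViewer   
                                ┠───────────────
      ┏━━━━━━━━━━━━━━━━━━┓      ┃   █           
      ┃ DialogModal      ┃      ┃██ █ ███ █████ 
      ┠──────────────────┨      ┃   █   █ █   █ 
      ┃                  ┃      ┃ ███ ███ ███ █ 
      ┃Da┌────────────┐va┃      ┃   █ █   █   █ 
      ┃Th│  Confirm   │ta┃      ┃██ █ █ ███ ████
      ┃  │Proceed with│  ┃      ┃   █ █   █     
      ┃Da│[Yes]  No   │ge┃      ┃ ███████ ██████
      ┃Th└────────────┘ge┃      ┃       █   █   
      ┃The system optimiz┃      ┃██████ █ █ █ █ 
      ┃The system maintai┃      ┃     █ █ █   █ 
      ┗━━━━━━━━━━━━━━━━━━┛      ┃████ █ ███ ███ 
                                ┗━━━━━━━━━━━━━━━
                                          ┃^....
                                          ┃.....


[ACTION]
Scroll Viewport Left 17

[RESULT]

                                 ┏━━━━━━━━━━━━━━
                                 ┃ ImageViewer  
                                 ┠──────────────
       ┏━━━━━━━━━━━━━━━━━━┓      ┃   █          
       ┃ DialogModal      ┃      ┃██ █ ███ █████
       ┠──────────────────┨      ┃   █   █ █   █
       ┃                  ┃      ┃ ███ ███ ███ █
       ┃Da┌────────────┐va┃      ┃   █ █   █   █
       ┃Th│  Confirm   │ta┃      ┃██ █ █ ███ ███
       ┃  │Proceed with│  ┃      ┃   █ █   █    
       ┃Da│[Yes]  No   │ge┃      ┃ ███████ █████
       ┃Th└────────────┘ge┃      ┃       █   █  
       ┃The system optimiz┃      ┃██████ █ █ █ █
       ┃The system maintai┃      ┃     █ █ █   █
       ┗━━━━━━━━━━━━━━━━━━┛      ┃████ █ ███ ███
                                 ┗━━━━━━━━━━━━━━
                                           ┃^...
                                           ┃....


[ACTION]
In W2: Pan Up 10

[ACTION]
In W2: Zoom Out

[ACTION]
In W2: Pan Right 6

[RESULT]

                                 ┏━━━━━━━━━━━━━━
                                 ┃ ImageViewer  
                                 ┠──────────────
       ┏━━━━━━━━━━━━━━━━━━┓      ┃         █   █
       ┃ DialogModal      ┃      ┃██ █████ █ ███
       ┠──────────────────┨      ┃ █ █   █ █    
       ┃                  ┃      ┃██ ███ █ ███ █
       ┃Da┌────────────┐va┃      ┃   █   █   █  
       ┃Th│  Confirm   │ta┃      ┃ ███ █████ ███
       ┃  │Proceed with│  ┃      ┃   █          
       ┃Da│[Yes]  No   │ge┃      ┃██ ███████████
       ┃Th└────────────┘ge┃      ┃ █   █   █    
       ┃The system optimiz┃      ┃ █ █ █ █ ███ █
       ┃The system maintai┃      ┃ █ █   █ █   █
       ┗━━━━━━━━━━━━━━━━━━┛      ┃ ███ ███ █ ███
                                 ┗━━━━━━━━━━━━━━
                                           ┃^...
                                           ┃....


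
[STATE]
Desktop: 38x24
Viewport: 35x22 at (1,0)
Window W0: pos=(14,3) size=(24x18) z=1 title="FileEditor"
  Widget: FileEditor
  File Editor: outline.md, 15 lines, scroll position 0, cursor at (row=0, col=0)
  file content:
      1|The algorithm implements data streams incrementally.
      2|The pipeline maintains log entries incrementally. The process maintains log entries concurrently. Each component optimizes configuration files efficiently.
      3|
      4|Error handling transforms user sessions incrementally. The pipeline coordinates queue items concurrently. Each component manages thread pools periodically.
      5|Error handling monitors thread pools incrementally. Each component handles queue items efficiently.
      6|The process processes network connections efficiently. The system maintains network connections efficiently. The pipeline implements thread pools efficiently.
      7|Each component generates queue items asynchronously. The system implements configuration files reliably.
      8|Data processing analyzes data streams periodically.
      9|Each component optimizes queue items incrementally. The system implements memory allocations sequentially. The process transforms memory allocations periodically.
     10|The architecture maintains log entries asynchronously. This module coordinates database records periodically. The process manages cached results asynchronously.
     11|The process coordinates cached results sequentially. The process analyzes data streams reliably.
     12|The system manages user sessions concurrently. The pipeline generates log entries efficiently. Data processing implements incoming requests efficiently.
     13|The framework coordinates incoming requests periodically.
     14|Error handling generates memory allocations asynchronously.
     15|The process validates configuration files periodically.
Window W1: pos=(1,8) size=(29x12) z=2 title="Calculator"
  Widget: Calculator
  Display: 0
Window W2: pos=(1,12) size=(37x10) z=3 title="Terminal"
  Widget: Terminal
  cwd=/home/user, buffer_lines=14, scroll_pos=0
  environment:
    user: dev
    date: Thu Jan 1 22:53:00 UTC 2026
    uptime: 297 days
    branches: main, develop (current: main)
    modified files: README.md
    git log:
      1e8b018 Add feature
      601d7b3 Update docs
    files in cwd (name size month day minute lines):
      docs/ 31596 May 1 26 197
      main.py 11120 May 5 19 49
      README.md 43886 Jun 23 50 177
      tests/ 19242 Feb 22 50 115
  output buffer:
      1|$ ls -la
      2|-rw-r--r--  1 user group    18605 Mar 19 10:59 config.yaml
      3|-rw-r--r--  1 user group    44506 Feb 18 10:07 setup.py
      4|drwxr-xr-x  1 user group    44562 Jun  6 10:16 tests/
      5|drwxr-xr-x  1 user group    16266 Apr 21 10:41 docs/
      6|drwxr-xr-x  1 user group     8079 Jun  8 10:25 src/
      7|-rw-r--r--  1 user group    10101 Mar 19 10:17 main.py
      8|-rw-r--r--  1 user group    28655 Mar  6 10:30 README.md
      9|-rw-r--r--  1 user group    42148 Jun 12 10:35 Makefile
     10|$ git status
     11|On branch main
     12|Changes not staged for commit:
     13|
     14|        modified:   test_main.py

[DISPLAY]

                                   
                                   
                                   
             ┏━━━━━━━━━━━━━━━━━━━━━
             ┃ FileEditor          
             ┠─────────────────────
             ┃█he algorithm impleme
             ┃The pipeline maintain
┏━━━━━━━━━━━━━━━━━━━━━━━━━━━┓      
┃ Calculator                ┃transf
┠───────────────────────────┨monito
┃                          0┃cesses
┏━━━━━━━━━━━━━━━━━━━━━━━━━━━━━━━━━━
┃ Terminal                         
┠──────────────────────────────────
┃$ ls -la                          
┃-rw-r--r--  1 user group    18605 
┃-rw-r--r--  1 user group    44506 
┃drwxr-xr-x  1 user group    44562 
┃drwxr-xr-x  1 user group    16266 
┃drwxr-xr-x  1 user group     8079 
┗━━━━━━━━━━━━━━━━━━━━━━━━━━━━━━━━━━


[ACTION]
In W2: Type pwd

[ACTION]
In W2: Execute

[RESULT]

                                   
                                   
                                   
             ┏━━━━━━━━━━━━━━━━━━━━━
             ┃ FileEditor          
             ┠─────────────────────
             ┃█he algorithm impleme
             ┃The pipeline maintain
┏━━━━━━━━━━━━━━━━━━━━━━━━━━━┓      
┃ Calculator                ┃transf
┠───────────────────────────┨monito
┃                          0┃cesses
┏━━━━━━━━━━━━━━━━━━━━━━━━━━━━━━━━━━
┃ Terminal                         
┠──────────────────────────────────
┃Changes not staged for commit:    
┃                                  
┃        modified:   test_main.py  
┃$ pwd                             
┃/home/user                        
┃$ █                               
┗━━━━━━━━━━━━━━━━━━━━━━━━━━━━━━━━━━


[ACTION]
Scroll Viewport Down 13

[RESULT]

                                   
             ┏━━━━━━━━━━━━━━━━━━━━━
             ┃ FileEditor          
             ┠─────────────────────
             ┃█he algorithm impleme
             ┃The pipeline maintain
┏━━━━━━━━━━━━━━━━━━━━━━━━━━━┓      
┃ Calculator                ┃transf
┠───────────────────────────┨monito
┃                          0┃cesses
┏━━━━━━━━━━━━━━━━━━━━━━━━━━━━━━━━━━
┃ Terminal                         
┠──────────────────────────────────
┃Changes not staged for commit:    
┃                                  
┃        modified:   test_main.py  
┃$ pwd                             
┃/home/user                        
┃$ █                               
┗━━━━━━━━━━━━━━━━━━━━━━━━━━━━━━━━━━
                                   
                                   


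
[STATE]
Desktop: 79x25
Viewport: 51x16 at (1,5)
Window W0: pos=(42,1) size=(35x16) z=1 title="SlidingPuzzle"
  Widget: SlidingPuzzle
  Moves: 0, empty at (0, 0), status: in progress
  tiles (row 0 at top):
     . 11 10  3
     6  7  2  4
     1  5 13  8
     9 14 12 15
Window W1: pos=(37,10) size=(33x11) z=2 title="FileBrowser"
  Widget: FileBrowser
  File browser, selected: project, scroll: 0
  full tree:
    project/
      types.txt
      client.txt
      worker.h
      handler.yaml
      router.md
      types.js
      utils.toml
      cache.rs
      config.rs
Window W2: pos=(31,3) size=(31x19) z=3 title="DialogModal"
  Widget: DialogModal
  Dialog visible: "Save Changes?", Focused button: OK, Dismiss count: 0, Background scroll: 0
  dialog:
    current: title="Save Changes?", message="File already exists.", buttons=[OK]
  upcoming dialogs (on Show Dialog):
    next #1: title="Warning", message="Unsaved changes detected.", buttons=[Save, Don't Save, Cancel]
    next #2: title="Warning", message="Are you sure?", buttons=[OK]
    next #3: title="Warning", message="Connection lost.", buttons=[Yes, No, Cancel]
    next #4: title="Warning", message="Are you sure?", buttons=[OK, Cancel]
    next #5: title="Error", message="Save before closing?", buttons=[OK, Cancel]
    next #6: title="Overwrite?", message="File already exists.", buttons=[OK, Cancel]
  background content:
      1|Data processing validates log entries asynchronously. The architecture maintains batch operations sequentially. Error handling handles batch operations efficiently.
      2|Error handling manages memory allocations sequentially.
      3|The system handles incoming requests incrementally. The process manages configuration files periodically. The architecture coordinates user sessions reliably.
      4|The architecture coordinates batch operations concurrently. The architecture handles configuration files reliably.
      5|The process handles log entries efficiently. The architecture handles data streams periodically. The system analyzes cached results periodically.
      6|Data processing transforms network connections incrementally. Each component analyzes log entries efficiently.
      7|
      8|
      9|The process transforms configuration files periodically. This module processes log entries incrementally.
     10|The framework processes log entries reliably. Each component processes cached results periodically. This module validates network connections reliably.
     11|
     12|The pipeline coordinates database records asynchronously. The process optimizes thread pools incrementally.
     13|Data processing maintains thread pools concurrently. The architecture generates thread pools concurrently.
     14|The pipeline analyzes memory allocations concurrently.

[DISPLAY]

                              ┠────────────────────
                              ┃Data processing vali
                              ┃Error handling manag
                              ┃The system handles i
                              ┃The architecture coo
                              ┃The process handles 
                              ┃Da┌─────────────────
                              ┃  │    Save Changes?
                              ┃  │ File already exi
                              ┃Th│         [OK]    
                              ┃Th└─────────────────
                              ┃                    
                              ┃The pipeline coordin
                              ┃Data processing main
                              ┃The pipeline analyze
                              ┃                    


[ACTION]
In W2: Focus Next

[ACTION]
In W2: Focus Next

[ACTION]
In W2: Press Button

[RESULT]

                              ┠────────────────────
                              ┃Data processing vali
                              ┃Error handling manag
                              ┃The system handles i
                              ┃The architecture coo
                              ┃The process handles 
                              ┃Data processing tran
                              ┃                    
                              ┃                    
                              ┃The process transfor
                              ┃The framework proces
                              ┃                    
                              ┃The pipeline coordin
                              ┃Data processing main
                              ┃The pipeline analyze
                              ┃                    


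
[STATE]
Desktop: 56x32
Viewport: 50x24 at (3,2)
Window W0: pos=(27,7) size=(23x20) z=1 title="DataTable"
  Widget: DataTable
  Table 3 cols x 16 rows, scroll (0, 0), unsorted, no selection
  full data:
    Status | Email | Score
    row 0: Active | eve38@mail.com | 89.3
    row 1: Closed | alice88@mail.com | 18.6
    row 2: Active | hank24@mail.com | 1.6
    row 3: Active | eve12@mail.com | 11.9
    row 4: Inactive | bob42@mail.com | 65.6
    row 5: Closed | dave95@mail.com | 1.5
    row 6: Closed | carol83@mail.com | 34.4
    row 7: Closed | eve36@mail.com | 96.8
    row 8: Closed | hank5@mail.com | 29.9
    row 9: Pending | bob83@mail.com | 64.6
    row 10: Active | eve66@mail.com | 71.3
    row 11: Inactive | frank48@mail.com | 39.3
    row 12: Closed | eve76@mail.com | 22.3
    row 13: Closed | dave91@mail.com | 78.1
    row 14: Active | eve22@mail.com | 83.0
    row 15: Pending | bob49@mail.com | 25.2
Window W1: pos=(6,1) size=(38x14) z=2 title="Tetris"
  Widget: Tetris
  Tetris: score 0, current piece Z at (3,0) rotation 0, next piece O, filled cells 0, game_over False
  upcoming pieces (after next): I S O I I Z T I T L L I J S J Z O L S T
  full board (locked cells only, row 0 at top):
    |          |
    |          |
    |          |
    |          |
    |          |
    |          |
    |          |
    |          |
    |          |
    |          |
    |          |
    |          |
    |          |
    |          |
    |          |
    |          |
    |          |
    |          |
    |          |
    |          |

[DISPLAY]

   ┃ Tetris                             ┃         
   ┠────────────────────────────────────┨         
   ┃          │Next:                    ┃         
   ┃          │▓▓                       ┃         
   ┃          │▓▓                       ┃         
   ┃          │                         ┃━━━━━┓   
   ┃          │                         ┃     ┃   
   ┃          │                         ┃─────┨   
   ┃          │Score:                   ┃     ┃   
   ┃          │0                        ┃─────┃   
   ┃          │                         ┃ail.c┃   
   ┃          │                         ┃@mail┃   
   ┗━━━━━━━━━━━━━━━━━━━━━━━━━━━━━━━━━━━━┛mail.┃   
                        ┃Active  │eve12@mail.c┃   
                        ┃Inactive│bob42@mail.c┃   
                        ┃Closed  │dave95@mail.┃   
                        ┃Closed  │carol83@mail┃   
                        ┃Closed  │eve36@mail.c┃   
                        ┃Closed  │hank5@mail.c┃   
                        ┃Pending │bob83@mail.c┃   
                        ┃Active  │eve66@mail.c┃   
                        ┃Inactive│frank48@mail┃   
                        ┃Closed  │eve76@mail.c┃   
                        ┃Closed  │dave91@mail.┃   


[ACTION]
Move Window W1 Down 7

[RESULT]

                                                  
                                                  
                                                  
                                                  
                                                  
                        ┏━━━━━━━━━━━━━━━━━━━━━┓   
   ┏━━━━━━━━━━━━━━━━━━━━━━━━━━━━━━━━━━━━┓     ┃   
   ┃ Tetris                             ┃─────┨   
   ┠────────────────────────────────────┨     ┃   
   ┃          │Next:                    ┃─────┃   
   ┃          │▓▓                       ┃ail.c┃   
   ┃          │▓▓                       ┃@mail┃   
   ┃          │                         ┃mail.┃   
   ┃          │                         ┃ail.c┃   
   ┃          │                         ┃ail.c┃   
   ┃          │Score:                   ┃mail.┃   
   ┃          │0                        ┃@mail┃   
   ┃          │                         ┃ail.c┃   
   ┃          │                         ┃ail.c┃   
   ┗━━━━━━━━━━━━━━━━━━━━━━━━━━━━━━━━━━━━┛ail.c┃   
                        ┃Active  │eve66@mail.c┃   
                        ┃Inactive│frank48@mail┃   
                        ┃Closed  │eve76@mail.c┃   
                        ┃Closed  │dave91@mail.┃   


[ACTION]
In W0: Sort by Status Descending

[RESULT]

                                                  
                                                  
                                                  
                                                  
                                                  
                        ┏━━━━━━━━━━━━━━━━━━━━━┓   
   ┏━━━━━━━━━━━━━━━━━━━━━━━━━━━━━━━━━━━━┓     ┃   
   ┃ Tetris                             ┃─────┨   
   ┠────────────────────────────────────┨     ┃   
   ┃          │Next:                    ┃─────┃   
   ┃          │▓▓                       ┃ail.c┃   
   ┃          │▓▓                       ┃ail.c┃   
   ┃          │                         ┃ail.c┃   
   ┃          │                         ┃@mail┃   
   ┃          │                         ┃@mail┃   
   ┃          │Score:                   ┃mail.┃   
   ┃          │0                        ┃@mail┃   
   ┃          │                         ┃ail.c┃   
   ┃          │                         ┃ail.c┃   
   ┗━━━━━━━━━━━━━━━━━━━━━━━━━━━━━━━━━━━━┛ail.c┃   
                        ┃Closed  │dave91@mail.┃   
                        ┃Active  │eve38@mail.c┃   
                        ┃Active  │hank24@mail.┃   
                        ┃Active  │eve12@mail.c┃   


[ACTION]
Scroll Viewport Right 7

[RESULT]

                                                  
                                                  
                                                  
                                                  
                                                  
                     ┏━━━━━━━━━━━━━━━━━━━━━┓      
┏━━━━━━━━━━━━━━━━━━━━━━━━━━━━━━━━━━━━┓     ┃      
┃ Tetris                             ┃─────┨      
┠────────────────────────────────────┨     ┃      
┃          │Next:                    ┃─────┃      
┃          │▓▓                       ┃ail.c┃      
┃          │▓▓                       ┃ail.c┃      
┃          │                         ┃ail.c┃      
┃          │                         ┃@mail┃      
┃          │                         ┃@mail┃      
┃          │Score:                   ┃mail.┃      
┃          │0                        ┃@mail┃      
┃          │                         ┃ail.c┃      
┃          │                         ┃ail.c┃      
┗━━━━━━━━━━━━━━━━━━━━━━━━━━━━━━━━━━━━┛ail.c┃      
                     ┃Closed  │dave91@mail.┃      
                     ┃Active  │eve38@mail.c┃      
                     ┃Active  │hank24@mail.┃      
                     ┃Active  │eve12@mail.c┃      


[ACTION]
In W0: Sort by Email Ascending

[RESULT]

                                                  
                                                  
                                                  
                                                  
                                                  
                     ┏━━━━━━━━━━━━━━━━━━━━━┓      
┏━━━━━━━━━━━━━━━━━━━━━━━━━━━━━━━━━━━━┓     ┃      
┃ Tetris                             ┃─────┨      
┠────────────────────────────────────┨     ┃      
┃          │Next:                    ┃─────┃      
┃          │▓▓                       ┃@mail┃      
┃          │▓▓                       ┃ail.c┃      
┃          │                         ┃ail.c┃      
┃          │                         ┃ail.c┃      
┃          │                         ┃@mail┃      
┃          │Score:                   ┃mail.┃      
┃          │0                        ┃mail.┃      
┃          │                         ┃ail.c┃      
┃          │                         ┃ail.c┃      
┗━━━━━━━━━━━━━━━━━━━━━━━━━━━━━━━━━━━━┛ail.c┃      
                     ┃Active  │eve38@mail.c┃      
                     ┃Active  │eve66@mail.c┃      
                     ┃Closed  │eve76@mail.c┃      
                     ┃Inactive│frank48@mail┃      
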